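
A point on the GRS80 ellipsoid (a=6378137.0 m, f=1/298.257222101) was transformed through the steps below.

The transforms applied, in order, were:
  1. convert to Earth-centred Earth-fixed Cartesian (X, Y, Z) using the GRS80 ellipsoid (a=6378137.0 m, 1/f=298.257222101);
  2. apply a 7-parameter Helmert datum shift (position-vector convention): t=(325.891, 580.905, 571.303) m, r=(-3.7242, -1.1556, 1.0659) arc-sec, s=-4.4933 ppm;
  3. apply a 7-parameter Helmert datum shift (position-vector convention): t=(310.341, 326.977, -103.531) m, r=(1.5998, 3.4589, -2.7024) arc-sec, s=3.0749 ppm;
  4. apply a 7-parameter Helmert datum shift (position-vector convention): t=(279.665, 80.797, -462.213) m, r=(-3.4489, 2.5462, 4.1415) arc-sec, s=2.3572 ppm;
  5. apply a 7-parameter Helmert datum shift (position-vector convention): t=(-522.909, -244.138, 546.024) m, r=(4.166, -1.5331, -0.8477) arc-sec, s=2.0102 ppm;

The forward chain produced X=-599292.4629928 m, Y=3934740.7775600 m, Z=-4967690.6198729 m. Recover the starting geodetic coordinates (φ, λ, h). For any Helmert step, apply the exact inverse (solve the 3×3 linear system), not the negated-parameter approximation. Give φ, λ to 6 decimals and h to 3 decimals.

φ=-51.493508°, λ=98.665587°, h=380.251 m

start: X=-599292.4630, Y=3934740.7776, Z=-4967690.6199 m
→ Helmert⁻¹: X=-598821.4495, Y=3934874.1980, Z=-4968301.6799
→ Helmert⁻¹: X=-598959.3719, Y=3934879.2169, Z=-4967769.3564
→ Helmert⁻¹: X=-599236.1141, Y=3934493.7610, Z=-4967691.1152
→ Helmert⁻¹: X=-599572.2040, Y=3934023.3339, Z=-4968210.3526
→ geod (Bowring, a=6378137.000): φ=-51.49350800°, λ=98.66558700°, h=380.2510 m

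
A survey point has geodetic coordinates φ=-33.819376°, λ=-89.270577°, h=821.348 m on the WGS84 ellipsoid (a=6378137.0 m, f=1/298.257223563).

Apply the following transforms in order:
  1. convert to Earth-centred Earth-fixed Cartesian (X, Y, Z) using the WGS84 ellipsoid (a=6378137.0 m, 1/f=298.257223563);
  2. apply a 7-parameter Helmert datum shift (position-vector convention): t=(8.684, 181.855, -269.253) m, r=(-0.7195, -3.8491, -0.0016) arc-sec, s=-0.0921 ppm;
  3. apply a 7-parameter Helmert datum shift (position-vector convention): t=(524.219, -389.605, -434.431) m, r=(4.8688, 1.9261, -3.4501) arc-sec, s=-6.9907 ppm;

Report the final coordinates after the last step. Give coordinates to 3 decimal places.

X=68013.314 m, Y=-5304788.294 m, Z=-3531061.104 m

start: φ=-33.819376°, λ=-89.270577°, h=821.348 m
→ ECEF (a=6378137.000, f=1/298.257223563): X=67536.7458, Y=-5304688.0055, Z=-3530276.3483
→ Helmert 7p (PV): X=67611.2607, Y=-5304517.9769, Z=-3530525.5119
→ Helmert 7p (PV): X=68013.3136, Y=-5304788.2944, Z=-3531061.1036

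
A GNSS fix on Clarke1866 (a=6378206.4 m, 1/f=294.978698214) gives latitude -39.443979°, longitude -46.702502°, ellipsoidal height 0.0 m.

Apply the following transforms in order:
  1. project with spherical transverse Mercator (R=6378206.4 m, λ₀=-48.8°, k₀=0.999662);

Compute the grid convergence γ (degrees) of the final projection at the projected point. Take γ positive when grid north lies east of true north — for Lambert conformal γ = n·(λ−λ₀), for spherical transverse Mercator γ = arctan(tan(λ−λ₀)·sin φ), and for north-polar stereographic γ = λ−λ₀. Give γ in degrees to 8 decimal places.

-1.33294477

start: φ=-39.443979°, λ=-46.702502°, h=0.000 m
→ into tm (λ₀=-48.8°): φ=-39.44397900°, λ−λ₀=2.09749800°
convergence γ = -1.33294477°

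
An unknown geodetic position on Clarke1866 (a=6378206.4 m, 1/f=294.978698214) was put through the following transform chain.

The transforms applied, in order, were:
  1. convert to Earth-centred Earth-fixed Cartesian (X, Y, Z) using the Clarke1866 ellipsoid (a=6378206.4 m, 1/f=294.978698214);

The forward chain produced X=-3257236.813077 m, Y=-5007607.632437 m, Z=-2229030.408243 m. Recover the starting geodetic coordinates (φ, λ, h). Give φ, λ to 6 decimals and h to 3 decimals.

start: X=-3257236.8131, Y=-5007607.6324, Z=-2229030.4082 m
→ geod (Bowring, a=6378206.400): φ=-20.59019500°, λ=-123.04229800°, h=520.7000 m

φ=-20.590195°, λ=-123.042298°, h=520.700 m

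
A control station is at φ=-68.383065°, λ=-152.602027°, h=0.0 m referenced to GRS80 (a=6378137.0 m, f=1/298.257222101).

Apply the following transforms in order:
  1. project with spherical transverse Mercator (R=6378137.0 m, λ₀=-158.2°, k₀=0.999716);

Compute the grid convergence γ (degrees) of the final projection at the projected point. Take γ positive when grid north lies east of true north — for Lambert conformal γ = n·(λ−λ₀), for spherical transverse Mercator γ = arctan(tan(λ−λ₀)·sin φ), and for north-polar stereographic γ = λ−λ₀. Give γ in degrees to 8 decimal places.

-5.20649925

start: φ=-68.383065°, λ=-152.602027°, h=0.000 m
→ into tm (λ₀=-158.2°): φ=-68.38306500°, λ−λ₀=5.59797300°
convergence γ = -5.20649925°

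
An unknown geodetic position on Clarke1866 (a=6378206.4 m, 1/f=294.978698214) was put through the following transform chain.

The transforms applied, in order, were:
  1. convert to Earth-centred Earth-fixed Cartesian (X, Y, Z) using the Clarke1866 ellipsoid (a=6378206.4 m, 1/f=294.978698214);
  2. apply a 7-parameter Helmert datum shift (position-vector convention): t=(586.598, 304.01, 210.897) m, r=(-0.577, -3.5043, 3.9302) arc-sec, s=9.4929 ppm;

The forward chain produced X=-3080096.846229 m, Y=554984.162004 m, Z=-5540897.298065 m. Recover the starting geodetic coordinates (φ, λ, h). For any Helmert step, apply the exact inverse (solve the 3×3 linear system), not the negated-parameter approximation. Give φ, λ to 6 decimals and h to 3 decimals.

start: X=-3080096.8462, Y=554984.1620, Z=-5540897.2981 m
→ Helmert⁻¹: X=-3080737.7675, Y=554749.0876, Z=-5541001.7029
→ geod (Bowring, a=6378206.400): φ=-60.70282500°, λ=169.79213000°, h=2275.4690 m

φ=-60.702825°, λ=169.792130°, h=2275.469 m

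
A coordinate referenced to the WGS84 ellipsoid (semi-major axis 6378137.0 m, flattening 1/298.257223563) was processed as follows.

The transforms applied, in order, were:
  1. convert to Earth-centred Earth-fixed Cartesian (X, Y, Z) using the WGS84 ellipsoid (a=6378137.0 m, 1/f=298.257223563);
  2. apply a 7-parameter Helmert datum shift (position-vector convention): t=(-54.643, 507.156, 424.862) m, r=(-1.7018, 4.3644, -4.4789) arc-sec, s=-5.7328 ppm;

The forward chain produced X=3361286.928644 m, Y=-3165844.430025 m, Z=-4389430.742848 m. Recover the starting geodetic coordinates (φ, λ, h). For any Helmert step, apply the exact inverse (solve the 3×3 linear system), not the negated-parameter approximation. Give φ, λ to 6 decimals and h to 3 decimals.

φ=-43.741732°, λ=-43.286654°, h=3516.369 m

start: X=3361286.9286, Y=-3165844.4300, Z=-4389430.7428 m
→ Helmert⁻¹: X=3361522.4803, Y=-3166260.5264, Z=-4389835.7674
→ geod (Bowring, a=6378137.000): φ=-43.74173200°, λ=-43.28665400°, h=3516.3690 m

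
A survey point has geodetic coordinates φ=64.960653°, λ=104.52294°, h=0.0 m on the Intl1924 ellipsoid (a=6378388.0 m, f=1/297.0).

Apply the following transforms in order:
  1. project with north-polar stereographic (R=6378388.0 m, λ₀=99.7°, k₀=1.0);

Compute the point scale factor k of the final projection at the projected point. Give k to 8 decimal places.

1.04930839

start: φ=64.960653°, λ=104.522940°, h=0.000 m
→ into stereo (λ₀=99.7°): φ=64.96065300°, λ−λ₀=4.82294000°
scale k = 1.04930839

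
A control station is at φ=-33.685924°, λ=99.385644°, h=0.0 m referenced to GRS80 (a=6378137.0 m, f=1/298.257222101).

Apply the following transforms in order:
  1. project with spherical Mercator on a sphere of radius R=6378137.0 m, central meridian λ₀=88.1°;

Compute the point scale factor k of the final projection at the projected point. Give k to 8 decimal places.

start: φ=-33.685924°, λ=99.385644°, h=0.000 m
→ into merc (λ₀=88.1°): φ=-33.68592400°, λ−λ₀=11.28564400°
scale k = 1.20179249

1.20179249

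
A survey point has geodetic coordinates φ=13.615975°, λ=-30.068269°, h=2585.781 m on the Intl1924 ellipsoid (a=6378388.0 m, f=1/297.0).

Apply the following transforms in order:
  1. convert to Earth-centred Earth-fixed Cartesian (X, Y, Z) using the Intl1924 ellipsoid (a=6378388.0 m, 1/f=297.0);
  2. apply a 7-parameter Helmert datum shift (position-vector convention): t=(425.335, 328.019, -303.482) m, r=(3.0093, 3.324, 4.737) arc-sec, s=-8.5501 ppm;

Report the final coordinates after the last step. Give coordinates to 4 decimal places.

start: φ=13.615975°, λ=-30.068269°, h=2585.781 m
→ ECEF (a=6378388.000, f=1/297.0): X=5368078.1558, Y=-3107795.4647, Z=1492348.2805
→ Helmert 7p (PV): X=5368553.0144, Y=-3107339.3660, Z=1491900.1910

X=5368553.0144 m, Y=-3107339.3660 m, Z=1491900.1910 m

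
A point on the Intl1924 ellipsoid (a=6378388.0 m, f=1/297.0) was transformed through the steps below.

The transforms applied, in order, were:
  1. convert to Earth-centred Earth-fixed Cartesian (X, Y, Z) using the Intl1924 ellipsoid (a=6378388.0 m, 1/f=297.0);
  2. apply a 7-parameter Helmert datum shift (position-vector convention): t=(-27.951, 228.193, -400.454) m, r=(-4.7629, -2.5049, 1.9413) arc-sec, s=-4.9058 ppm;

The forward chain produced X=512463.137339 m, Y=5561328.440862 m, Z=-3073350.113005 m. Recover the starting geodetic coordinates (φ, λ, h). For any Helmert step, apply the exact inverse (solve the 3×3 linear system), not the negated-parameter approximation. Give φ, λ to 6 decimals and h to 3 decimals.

start: X=512463.1373, Y=5561328.4409, Z=-3073350.1130 m
→ Helmert⁻¹: X=512508.6258, Y=5561193.6617, Z=-3072842.5437
→ geod (Bowring, a=6378388.000): φ=-28.98394200°, λ=84.73460700°, h=937.9350 m

φ=-28.983942°, λ=84.734607°, h=937.935 m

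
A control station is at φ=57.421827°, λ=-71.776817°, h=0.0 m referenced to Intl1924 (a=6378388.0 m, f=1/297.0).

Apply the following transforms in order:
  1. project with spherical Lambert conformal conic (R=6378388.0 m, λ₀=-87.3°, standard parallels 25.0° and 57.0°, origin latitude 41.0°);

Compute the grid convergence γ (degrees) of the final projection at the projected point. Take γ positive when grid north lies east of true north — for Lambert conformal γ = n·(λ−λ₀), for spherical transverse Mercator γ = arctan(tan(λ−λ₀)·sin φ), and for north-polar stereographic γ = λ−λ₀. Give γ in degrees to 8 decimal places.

10.32289755

start: φ=57.421827°, λ=-71.776817°, h=0.000 m
→ into lcc (λ₀=-87.3°): φ=57.42182700°, λ−λ₀=15.52318300°
convergence γ = 10.32289755°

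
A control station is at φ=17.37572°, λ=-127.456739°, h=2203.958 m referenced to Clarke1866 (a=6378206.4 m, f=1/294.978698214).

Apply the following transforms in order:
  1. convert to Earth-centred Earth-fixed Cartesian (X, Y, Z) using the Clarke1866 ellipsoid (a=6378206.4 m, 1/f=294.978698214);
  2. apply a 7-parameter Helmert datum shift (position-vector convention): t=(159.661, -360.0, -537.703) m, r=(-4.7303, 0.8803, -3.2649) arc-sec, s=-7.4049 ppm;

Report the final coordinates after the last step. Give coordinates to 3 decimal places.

start: φ=17.375720°, λ=-127.456739°, h=2203.958 m
→ ECEF (a=6378206.400, f=1/294.978698214): X=-3704371.5100, Y=-4835185.7225, Z=1893101.2984
→ Helmert 7p (PV): X=-3704252.8732, Y=-4835407.8691, Z=1892676.2718

X=-3704252.873 m, Y=-4835407.869 m, Z=1892676.272 m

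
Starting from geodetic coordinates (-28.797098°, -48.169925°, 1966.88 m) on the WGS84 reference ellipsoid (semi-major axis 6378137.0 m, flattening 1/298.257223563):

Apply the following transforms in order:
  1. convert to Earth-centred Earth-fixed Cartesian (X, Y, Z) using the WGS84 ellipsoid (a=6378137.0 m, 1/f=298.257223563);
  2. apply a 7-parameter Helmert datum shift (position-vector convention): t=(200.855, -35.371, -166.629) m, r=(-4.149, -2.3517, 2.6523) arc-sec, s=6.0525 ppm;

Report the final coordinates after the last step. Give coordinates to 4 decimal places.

X=3732036.4197 m, Y=-4169374.3213 m, Z=-3055219.2595 m

start: φ=-28.797098°, λ=-48.169925°, h=1966.880 m
→ ECEF (a=6378137.000, f=1/298.257223563): X=3731724.5330, Y=-4169300.2464, Z=-3055160.5518
→ Helmert 7p (PV): X=3732036.4197, Y=-4169374.3213, Z=-3055219.2595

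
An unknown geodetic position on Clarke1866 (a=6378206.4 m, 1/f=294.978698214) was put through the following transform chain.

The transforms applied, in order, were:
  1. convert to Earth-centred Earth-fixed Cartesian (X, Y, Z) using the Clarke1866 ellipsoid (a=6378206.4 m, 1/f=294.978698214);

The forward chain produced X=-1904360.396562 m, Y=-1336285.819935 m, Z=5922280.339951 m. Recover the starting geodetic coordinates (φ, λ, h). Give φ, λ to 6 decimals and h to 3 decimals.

start: X=-1904360.3966, Y=-1336285.8199, Z=5922280.3400 m
→ geod (Bowring, a=6378206.400): φ=68.68585200°, λ=-144.94273900°, h=3372.0470 m

φ=68.685852°, λ=-144.942739°, h=3372.047 m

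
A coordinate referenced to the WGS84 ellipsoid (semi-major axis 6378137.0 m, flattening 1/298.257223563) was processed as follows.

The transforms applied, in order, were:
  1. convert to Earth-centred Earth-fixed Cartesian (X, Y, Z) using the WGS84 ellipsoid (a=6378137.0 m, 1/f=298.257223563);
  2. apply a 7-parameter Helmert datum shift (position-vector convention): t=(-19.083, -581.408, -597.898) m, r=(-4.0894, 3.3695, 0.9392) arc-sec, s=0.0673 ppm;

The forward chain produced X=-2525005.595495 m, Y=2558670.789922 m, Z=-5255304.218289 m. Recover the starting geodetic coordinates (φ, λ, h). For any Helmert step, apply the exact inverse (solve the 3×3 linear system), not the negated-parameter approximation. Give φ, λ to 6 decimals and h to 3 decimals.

start: X=-2525005.5955, Y=2558670.7899, Z=-5255304.2183 m
→ Helmert⁻¹: X=-2524888.8492, Y=2559367.7019, Z=-5254696.4708
→ geod (Bowring, a=6378137.000): φ=-55.79961300°, λ=134.61145500°, h=3340.3880 m

φ=-55.799613°, λ=134.611455°, h=3340.388 m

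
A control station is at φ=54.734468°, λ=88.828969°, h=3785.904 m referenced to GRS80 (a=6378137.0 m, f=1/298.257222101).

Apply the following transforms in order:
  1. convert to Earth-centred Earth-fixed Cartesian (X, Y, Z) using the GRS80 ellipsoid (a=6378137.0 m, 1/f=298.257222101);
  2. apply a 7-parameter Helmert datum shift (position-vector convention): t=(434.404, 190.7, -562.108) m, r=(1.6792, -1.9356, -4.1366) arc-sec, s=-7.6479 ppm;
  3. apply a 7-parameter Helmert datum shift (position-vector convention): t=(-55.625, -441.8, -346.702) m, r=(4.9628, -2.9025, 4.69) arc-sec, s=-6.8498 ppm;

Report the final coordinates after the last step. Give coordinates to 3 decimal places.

X=75718.716 m, Y=3691710.833 m, Z=5186600.747 m

start: φ=54.734468°, λ=88.828969°, h=3785.904 m
→ ECEF (a=6378137.000, f=1/298.257222101): X=75472.6103, Y=3692182.2777, Z=5187464.0871
→ Helmert 7p (PV): X=75931.8035, Y=3692300.9959, Z=5186893.0719
→ Helmert 7p (PV): X=75718.7163, Y=3691710.8334, Z=5186600.7466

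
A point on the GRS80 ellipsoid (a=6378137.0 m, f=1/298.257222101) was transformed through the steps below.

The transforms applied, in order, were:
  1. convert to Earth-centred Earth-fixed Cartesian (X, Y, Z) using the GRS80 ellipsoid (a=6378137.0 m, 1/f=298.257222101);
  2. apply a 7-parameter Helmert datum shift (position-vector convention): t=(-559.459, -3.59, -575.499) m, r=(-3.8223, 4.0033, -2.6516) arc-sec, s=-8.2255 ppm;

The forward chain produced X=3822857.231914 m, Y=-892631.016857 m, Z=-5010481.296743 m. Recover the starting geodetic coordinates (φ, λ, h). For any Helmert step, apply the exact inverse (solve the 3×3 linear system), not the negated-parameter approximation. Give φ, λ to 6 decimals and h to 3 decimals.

start: X=3822857.2319, Y=-892631.0169, Z=-5010481.2967 m
→ Helmert⁻¹: X=3823556.8486, Y=-892492.7778, Z=-5009889.3362
→ geod (Bowring, a=6378137.000): φ=-52.10026800°, λ=-13.13870500°, h=285.0980 m

φ=-52.100268°, λ=-13.138705°, h=285.098 m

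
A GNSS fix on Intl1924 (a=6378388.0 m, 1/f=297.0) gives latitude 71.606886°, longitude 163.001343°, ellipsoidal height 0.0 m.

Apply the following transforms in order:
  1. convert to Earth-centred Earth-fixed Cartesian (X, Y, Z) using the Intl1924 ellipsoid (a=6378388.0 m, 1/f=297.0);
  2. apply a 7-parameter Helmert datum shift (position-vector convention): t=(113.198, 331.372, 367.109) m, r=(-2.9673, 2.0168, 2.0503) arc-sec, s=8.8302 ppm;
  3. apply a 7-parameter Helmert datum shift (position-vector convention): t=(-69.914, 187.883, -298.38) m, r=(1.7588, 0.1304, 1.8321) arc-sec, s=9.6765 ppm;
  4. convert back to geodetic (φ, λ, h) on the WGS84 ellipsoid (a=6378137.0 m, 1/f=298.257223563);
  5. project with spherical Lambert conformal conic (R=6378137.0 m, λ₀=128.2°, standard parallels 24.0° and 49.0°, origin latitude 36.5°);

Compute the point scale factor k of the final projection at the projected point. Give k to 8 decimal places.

start: φ=71.606886°, λ=163.001343°, h=0.000 m
→ ECEF (a=6378388.000, f=1/297.0): X=-1930529.1200, Y=590172.5029, Z=6030130.9903
→ Helmert 7p (PV): X=-1930379.8739, Y=590576.6459, Z=6030561.7327
→ Helmert 7p (PV): X=-1930469.9004, Y=590701.6748, Z=6030327.9637
→ geod (Bowring, a=6378137.000): φ=71.60611680°, λ=162.98648946°, h=386.6337 m
→ into lcc (λ₀=128.2°): φ=71.60611680°, λ−λ₀=34.78648946°
scale k = 1.25869755

1.25869755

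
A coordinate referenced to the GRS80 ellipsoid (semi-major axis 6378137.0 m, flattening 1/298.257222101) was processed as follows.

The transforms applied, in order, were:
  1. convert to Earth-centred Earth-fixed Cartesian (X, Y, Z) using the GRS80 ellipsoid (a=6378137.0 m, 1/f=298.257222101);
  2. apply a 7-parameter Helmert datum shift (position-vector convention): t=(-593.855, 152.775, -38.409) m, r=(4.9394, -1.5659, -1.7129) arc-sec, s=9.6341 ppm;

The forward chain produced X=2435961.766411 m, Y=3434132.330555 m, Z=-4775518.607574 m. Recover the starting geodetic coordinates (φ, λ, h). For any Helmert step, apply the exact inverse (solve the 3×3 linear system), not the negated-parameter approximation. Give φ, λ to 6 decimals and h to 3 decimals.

start: X=2435961.7664, Y=3434132.3306, Z=-4775518.6076 m
→ Helmert⁻¹: X=2436467.3772, Y=3433852.3467, Z=-4775534.9186
→ geod (Bowring, a=6378137.000): φ=-48.78926600°, λ=54.64264400°, h=509.8620 m

φ=-48.789266°, λ=54.642644°, h=509.862 m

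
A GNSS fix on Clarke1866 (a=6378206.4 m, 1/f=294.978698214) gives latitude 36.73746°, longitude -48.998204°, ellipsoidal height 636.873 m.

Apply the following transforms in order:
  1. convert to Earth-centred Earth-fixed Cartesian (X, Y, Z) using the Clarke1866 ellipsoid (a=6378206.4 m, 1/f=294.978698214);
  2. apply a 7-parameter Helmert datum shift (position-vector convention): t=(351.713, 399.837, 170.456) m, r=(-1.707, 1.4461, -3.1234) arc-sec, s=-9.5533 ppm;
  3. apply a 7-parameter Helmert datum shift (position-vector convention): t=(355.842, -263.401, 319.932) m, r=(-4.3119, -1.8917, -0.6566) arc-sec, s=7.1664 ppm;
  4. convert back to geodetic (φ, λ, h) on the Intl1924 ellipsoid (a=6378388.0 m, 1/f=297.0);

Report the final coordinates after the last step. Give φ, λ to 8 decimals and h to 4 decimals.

start: φ=36.737460°, λ=-48.998204°, h=636.873 m
→ ECEF (a=6378206.400, f=1/294.978698214): X=3357902.1156, Y=-3862579.9682, Z=3794273.5271
→ Helmert 7p (PV): X=3358189.8613, Y=-3862162.6777, Z=3794416.1591
→ Helmert 7p (PV): X=3358522.6753, Y=-3862385.1250, Z=3794874.8202
→ geod (Bowring, a=6378388.000): φ=36.73913502°, λ=-48.99153046°, h=971.0833 m

φ=36.73913502°, λ=-48.99153046°, h=971.0833 m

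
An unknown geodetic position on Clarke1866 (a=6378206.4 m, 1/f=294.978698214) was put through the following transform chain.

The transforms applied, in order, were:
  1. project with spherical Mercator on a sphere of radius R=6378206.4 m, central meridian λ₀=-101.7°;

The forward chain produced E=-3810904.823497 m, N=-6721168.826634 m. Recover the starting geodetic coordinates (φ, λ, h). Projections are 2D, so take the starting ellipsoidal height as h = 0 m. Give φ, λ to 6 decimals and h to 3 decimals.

φ=-51.560783°, λ=-135.933568°, h=0.000 m

start: E=-3810904.8235, N=-6721168.8266 m
→ merc⁻¹: φ=-51.56078300°, λ=-135.93356800°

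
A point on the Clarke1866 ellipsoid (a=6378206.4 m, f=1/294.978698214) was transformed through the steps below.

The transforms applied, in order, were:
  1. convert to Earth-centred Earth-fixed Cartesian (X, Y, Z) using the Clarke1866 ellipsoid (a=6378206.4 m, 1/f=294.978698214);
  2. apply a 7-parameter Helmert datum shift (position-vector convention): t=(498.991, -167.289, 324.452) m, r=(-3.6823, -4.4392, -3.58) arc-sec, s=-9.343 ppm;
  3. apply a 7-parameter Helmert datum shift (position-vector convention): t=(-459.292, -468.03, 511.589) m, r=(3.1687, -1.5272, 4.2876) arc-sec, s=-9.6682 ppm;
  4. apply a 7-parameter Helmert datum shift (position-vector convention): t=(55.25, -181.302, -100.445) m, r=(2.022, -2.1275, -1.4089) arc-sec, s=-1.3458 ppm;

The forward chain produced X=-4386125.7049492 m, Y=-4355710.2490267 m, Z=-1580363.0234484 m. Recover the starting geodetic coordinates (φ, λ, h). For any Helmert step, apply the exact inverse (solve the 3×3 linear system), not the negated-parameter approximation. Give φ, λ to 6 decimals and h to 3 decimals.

start: X=-4386125.7049, Y=-4355710.2490, Z=-1580363.0234 m
→ Helmert⁻¹: X=-4386173.4055, Y=-4355580.2590, Z=-1580176.7669
→ Helmert⁻¹: X=-4385858.7474, Y=-4355087.4489, Z=-1580604.2611
→ Helmert⁻¹: X=-4386357.1581, Y=-4355008.7562, Z=-1580926.8283
→ geod (Bowring, a=6378206.400): φ=-14.44046000°, λ=-135.20547400°, h=3218.5010 m

φ=-14.440460°, λ=-135.205474°, h=3218.501 m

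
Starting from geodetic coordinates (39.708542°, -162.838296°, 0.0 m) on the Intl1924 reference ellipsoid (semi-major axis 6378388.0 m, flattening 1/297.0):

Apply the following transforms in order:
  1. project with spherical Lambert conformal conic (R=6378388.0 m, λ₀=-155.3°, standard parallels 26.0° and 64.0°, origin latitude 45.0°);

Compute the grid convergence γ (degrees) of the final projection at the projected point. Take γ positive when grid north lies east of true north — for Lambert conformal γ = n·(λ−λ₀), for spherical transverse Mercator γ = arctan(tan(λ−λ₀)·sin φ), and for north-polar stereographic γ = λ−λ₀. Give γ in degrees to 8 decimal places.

-5.43580368

start: φ=39.708542°, λ=-162.838296°, h=0.000 m
→ into lcc (λ₀=-155.3°): φ=39.70854200°, λ−λ₀=-7.53829600°
convergence γ = -5.43580368°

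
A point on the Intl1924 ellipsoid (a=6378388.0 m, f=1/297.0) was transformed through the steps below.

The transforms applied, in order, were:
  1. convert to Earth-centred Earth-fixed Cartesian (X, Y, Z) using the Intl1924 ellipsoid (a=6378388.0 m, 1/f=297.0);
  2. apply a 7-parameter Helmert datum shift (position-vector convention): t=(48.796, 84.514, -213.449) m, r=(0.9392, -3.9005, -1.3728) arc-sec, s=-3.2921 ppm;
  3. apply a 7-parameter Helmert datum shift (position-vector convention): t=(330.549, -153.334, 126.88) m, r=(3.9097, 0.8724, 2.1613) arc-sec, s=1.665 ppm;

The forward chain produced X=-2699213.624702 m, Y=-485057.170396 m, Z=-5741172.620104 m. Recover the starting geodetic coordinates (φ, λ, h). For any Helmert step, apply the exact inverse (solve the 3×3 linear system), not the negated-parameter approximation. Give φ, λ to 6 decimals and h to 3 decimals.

start: X=-2699213.6247, Y=-485057.1704, Z=-5741172.6201 m
→ Helmert⁻¹: X=-2699520.4779, Y=-484983.5675, Z=-5741292.1658
→ Helmert⁻¹: X=-2699683.4965, Y=-485113.7873, Z=-5741044.3567
→ geod (Bowring, a=6378388.000): φ=-64.61270600°, λ=-169.81307400°, h=1755.5000 m

φ=-64.612706°, λ=-169.813074°, h=1755.500 m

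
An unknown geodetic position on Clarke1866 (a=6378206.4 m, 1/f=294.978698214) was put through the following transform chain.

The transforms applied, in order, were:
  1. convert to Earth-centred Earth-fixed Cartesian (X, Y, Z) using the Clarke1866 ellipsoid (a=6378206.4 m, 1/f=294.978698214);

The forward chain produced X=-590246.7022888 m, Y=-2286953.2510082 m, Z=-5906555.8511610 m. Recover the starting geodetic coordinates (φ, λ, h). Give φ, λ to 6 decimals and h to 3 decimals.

φ=-68.338464°, λ=-104.471826°, h=1733.534 m

start: X=-590246.7023, Y=-2286953.2510, Z=-5906555.8512 m
→ geod (Bowring, a=6378206.400): φ=-68.33846400°, λ=-104.47182600°, h=1733.5340 m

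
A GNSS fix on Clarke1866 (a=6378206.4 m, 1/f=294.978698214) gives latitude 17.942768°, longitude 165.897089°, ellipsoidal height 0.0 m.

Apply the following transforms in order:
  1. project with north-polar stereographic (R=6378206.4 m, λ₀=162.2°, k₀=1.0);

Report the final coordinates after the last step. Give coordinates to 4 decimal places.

start: φ=17.942768°, λ=165.897089°, h=0.000 m
→ stereo (R=6378206.4, λ₀=162.2°): E=598248.3690, N=-9258506.0234

E=598248.3690 m, N=-9258506.0234 m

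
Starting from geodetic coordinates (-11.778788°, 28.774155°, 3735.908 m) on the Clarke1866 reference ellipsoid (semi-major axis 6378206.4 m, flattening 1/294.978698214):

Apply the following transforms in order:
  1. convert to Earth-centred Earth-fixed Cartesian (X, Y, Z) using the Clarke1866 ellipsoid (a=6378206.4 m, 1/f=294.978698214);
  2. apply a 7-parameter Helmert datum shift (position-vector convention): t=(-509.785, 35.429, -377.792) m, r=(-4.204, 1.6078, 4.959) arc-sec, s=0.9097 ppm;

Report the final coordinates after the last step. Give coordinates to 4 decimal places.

X=5476318.6456 m, Y=3007881.5391 m, Z=-1294621.6685 m

start: φ=-11.778788°, λ=28.774155°, h=3735.908 m
→ ECEF (a=6378206.400, f=1/294.978698214): X=5476905.8477, Y=3007738.0751, Z=-1294138.7051
→ Helmert 7p (PV): X=5476318.6456, Y=3007881.5391, Z=-1294621.6685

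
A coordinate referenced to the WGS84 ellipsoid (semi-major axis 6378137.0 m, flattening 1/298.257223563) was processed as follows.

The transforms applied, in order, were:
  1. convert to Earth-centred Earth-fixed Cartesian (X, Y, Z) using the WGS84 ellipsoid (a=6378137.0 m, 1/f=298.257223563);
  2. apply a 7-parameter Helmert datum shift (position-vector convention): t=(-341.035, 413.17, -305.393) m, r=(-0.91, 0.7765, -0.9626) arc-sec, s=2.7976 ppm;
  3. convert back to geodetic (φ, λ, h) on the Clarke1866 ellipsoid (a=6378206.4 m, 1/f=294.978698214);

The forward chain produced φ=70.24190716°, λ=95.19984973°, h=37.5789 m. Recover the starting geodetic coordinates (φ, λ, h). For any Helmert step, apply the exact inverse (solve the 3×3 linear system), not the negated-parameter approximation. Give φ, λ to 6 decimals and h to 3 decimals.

start: φ=70.241907°, λ=95.199850°, h=37.579 m
→ ECEF (a=6378206.400, f=1/294.978698214): X=-196001.4078, Y=2153755.4789, Z=5980068.0183
→ Helmert⁻¹: X=-195692.3881, Y=2153308.9873, Z=5980365.4439
→ geod (Bowring, a=6378137.000): φ=70.24543500°, λ=95.19276700°, h=16.4850 m

φ=70.245435°, λ=95.192767°, h=16.485 m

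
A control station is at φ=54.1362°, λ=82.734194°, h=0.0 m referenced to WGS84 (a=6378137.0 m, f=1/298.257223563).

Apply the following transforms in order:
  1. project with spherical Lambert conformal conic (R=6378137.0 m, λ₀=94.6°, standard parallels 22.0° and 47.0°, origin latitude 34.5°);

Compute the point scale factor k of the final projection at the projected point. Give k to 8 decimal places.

start: φ=54.136200°, λ=82.734194°, h=0.000 m
→ into lcc (λ₀=94.6°): φ=54.13620000°, λ−λ₀=-11.86580600°
scale k = 1.04048483

1.04048483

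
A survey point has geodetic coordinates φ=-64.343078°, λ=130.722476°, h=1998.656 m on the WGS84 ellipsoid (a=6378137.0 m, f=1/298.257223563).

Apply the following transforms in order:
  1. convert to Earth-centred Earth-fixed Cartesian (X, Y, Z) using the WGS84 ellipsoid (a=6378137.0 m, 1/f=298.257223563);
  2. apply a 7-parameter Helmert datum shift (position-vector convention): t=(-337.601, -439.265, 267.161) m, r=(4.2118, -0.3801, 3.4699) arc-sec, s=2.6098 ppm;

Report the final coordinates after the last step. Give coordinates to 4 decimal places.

X=-1807517.7395 m, Y=2098992.9008 m, Z=-5727887.8510 m

start: φ=-64.343078°, λ=130.722476°, h=1998.656 m
→ ECEF (a=6378137.000, f=1/298.257223563): X=-1807150.6616, Y=2099340.1217, Z=-5728179.5997
→ Helmert 7p (PV): X=-1807517.7395, Y=2098992.9008, Z=-5727887.8510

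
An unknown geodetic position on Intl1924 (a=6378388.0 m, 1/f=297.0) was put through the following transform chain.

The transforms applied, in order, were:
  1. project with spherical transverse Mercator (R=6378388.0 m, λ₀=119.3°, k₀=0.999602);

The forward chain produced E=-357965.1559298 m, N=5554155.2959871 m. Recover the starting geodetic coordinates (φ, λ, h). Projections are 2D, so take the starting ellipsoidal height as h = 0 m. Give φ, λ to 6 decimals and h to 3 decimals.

start: E=-357965.1559, N=5554155.2960 m
→ tm⁻¹: φ=49.80470500°, λ=114.31469300°

φ=49.804705°, λ=114.314693°, h=0.000 m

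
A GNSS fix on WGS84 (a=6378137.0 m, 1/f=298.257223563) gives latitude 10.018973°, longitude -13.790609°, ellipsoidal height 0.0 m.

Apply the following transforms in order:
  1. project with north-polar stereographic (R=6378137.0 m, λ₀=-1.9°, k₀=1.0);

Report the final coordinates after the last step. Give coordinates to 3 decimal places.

start: φ=10.018973°, λ=-13.790609°, h=0.000 m
→ stereo (R=6378137.0, λ₀=-1.9°): E=-2204707.0310, N=-10470589.8044

E=-2204707.031 m, N=-10470589.804 m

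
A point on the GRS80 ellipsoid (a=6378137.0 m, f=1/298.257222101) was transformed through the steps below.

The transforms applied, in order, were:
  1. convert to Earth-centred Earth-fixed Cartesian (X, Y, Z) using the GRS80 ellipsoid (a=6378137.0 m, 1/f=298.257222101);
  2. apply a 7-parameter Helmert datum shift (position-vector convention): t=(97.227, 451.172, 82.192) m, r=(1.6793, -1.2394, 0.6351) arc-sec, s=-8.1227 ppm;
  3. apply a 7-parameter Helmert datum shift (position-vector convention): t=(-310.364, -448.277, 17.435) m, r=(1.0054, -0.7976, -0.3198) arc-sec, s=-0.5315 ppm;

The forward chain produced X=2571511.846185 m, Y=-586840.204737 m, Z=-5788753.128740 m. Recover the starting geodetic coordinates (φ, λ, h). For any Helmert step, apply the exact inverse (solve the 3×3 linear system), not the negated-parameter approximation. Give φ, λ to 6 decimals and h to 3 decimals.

φ=-65.647717°, λ=-12.856215°, h=1163.967 m

start: X=2571511.8462, Y=-586840.2047, Z=-5788753.1287 m
→ Helmert⁻¹: X=2571802.1018, Y=-586416.4683, Z=-5788780.7269
→ Helmert⁻¹: X=2571689.1726, Y=-586927.4561, Z=-5788920.6148
→ geod (Bowring, a=6378137.000): φ=-65.64771700°, λ=-12.85621500°, h=1163.9670 m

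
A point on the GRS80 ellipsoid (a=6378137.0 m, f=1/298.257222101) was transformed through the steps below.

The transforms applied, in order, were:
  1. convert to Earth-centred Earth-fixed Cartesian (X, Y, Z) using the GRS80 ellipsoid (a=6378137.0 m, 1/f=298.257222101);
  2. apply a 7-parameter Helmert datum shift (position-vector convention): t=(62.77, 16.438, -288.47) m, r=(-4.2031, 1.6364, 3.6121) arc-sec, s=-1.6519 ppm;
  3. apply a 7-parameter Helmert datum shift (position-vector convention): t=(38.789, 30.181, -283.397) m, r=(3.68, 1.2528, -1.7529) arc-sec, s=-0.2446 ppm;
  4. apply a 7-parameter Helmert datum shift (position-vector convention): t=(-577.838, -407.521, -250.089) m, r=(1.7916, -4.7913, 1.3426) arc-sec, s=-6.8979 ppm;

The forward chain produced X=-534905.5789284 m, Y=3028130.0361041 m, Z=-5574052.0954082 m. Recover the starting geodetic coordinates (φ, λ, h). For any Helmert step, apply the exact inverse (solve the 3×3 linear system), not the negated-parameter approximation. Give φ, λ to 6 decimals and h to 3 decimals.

start: X=-534905.5789, Y=3028130.0361, Z=-5574052.0954 m
→ Helmert⁻¹: X=-534441.1882, Y=3028513.5125, Z=-5573854.3452
→ Helmert⁻¹: X=-534471.9912, Y=3028380.0902, Z=-5573629.5875
→ Helmert⁻¹: X=-534438.3937, Y=3028491.5820, Z=-5573292.8519
→ geod (Bowring, a=6378137.000): φ=-61.27293700°, λ=100.00795600°, h=3727.5740 m

φ=-61.272937°, λ=100.007956°, h=3727.574 m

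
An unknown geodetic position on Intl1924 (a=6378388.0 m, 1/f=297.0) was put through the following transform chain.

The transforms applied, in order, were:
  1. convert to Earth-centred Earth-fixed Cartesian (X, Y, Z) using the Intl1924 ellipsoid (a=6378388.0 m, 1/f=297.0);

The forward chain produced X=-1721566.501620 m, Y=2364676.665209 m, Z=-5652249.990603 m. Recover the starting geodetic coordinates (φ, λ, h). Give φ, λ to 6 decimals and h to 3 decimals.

φ=-62.796316°, λ=126.055915°, h=2799.238 m

start: X=-1721566.5016, Y=2364676.6652, Z=-5652249.9906 m
→ geod (Bowring, a=6378388.000): φ=-62.79631600°, λ=126.05591500°, h=2799.2380 m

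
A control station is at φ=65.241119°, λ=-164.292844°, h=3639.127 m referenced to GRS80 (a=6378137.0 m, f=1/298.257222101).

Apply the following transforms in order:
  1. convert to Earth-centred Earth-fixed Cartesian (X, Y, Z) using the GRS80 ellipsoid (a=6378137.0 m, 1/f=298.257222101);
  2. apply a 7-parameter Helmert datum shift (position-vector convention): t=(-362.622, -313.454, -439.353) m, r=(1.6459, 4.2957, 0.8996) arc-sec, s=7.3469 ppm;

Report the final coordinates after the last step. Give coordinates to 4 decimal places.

start: φ=65.241119°, λ=-164.292844°, h=3639.127 m
→ ECEF (a=6378137.000, f=1/298.257222101): X=-2580014.1634, Y=-725556.9794, Z=5772324.5783
→ Helmert 7p (PV): X=-2580272.3599, Y=-725933.0774, Z=5771975.5765

X=-2580272.3599 m, Y=-725933.0774 m, Z=5771975.5765 m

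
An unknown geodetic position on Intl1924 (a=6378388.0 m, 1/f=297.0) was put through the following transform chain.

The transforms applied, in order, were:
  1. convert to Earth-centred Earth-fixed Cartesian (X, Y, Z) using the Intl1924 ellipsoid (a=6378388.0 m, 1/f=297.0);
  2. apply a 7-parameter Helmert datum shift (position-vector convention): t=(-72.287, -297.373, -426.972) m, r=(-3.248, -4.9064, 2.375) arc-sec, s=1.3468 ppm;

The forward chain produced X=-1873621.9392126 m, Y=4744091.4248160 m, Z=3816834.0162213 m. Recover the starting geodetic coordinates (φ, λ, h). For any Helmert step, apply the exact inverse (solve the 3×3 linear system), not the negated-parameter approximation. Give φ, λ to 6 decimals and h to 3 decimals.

start: X=-1873621.9392, Y=4744091.4248, Z=3816834.0162 m
→ Helmert⁻¹: X=-1873401.6975, Y=4744343.8678, Z=3817375.1175
→ geod (Bowring, a=6378388.000): φ=36.99614100°, λ=111.54760400°, h=436.8770 m

φ=36.996141°, λ=111.547604°, h=436.877 m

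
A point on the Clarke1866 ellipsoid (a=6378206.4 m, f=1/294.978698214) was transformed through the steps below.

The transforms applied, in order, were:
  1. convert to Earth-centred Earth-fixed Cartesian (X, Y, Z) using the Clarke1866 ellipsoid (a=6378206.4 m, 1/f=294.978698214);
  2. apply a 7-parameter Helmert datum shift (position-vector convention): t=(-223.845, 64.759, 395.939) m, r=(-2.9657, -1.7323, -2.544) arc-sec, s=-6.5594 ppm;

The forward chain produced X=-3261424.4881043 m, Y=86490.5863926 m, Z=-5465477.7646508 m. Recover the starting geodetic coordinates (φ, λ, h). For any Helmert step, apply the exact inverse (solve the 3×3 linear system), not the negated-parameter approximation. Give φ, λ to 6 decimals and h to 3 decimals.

φ=-59.339221°, λ=178.481295°, h=3227.603 m

start: X=-3261424.4881, Y=86490.5864, Z=-5465477.7647 m
→ Helmert⁻¹: X=-3261269.0060, Y=86464.7600, Z=-5465880.9240
→ geod (Bowring, a=6378206.400): φ=-59.33922100°, λ=178.48129500°, h=3227.6030 m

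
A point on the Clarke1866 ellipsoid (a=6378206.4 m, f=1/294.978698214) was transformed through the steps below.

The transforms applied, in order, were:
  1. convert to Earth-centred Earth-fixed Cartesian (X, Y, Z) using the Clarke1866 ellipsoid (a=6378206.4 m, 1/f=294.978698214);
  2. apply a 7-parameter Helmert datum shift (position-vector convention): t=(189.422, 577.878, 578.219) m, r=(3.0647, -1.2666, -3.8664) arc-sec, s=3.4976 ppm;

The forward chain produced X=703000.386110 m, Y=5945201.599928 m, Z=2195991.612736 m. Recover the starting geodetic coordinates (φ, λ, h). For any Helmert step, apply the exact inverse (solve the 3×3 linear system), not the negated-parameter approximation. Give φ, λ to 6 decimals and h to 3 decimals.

start: X=703000.3861, Y=5945201.5999, Z=2195991.6127 m
→ Helmert⁻¹: X=702710.5551, Y=5944648.7204, Z=2195313.0739
→ geod (Bowring, a=6378206.400): φ=20.26606500°, λ=83.25841200°, h=264.5630 m

φ=20.266065°, λ=83.258412°, h=264.563 m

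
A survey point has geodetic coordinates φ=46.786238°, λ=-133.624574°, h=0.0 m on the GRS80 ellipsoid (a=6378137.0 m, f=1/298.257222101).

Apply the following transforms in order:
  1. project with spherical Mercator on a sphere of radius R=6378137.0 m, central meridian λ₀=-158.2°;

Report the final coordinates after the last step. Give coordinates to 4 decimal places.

start: φ=46.786238°, λ=-133.624574°, h=0.000 m
→ merc (R=6378137.0, λ₀=-158.2°): E=2735723.9083, N=5907252.2047

E=2735723.9083 m, N=5907252.2047 m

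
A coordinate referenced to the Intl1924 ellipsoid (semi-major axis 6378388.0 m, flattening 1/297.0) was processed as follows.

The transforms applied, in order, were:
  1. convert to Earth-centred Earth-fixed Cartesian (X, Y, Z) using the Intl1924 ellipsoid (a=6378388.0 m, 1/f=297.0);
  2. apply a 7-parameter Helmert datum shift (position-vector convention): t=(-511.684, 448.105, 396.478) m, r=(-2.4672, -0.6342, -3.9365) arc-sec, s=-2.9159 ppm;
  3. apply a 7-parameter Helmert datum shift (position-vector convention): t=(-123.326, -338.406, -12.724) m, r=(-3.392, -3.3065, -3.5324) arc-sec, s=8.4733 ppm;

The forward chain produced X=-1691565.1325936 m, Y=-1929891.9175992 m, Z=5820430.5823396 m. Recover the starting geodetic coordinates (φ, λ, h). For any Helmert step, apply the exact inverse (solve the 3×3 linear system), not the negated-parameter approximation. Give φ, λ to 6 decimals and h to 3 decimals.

start: X=-1691565.1326, Y=-1929891.9176, Z=5820430.5823 m
→ Helmert⁻¹: X=-1691301.1251, Y=-1929661.8421, Z=5820389.3675
→ Helmert⁻¹: X=-1690739.6390, Y=-1930217.4572, Z=5819991.9706
→ geod (Bowring, a=6378388.000): φ=66.34996400°, λ=-131.21616200°, h=161.5370 m

φ=66.349964°, λ=-131.216162°, h=161.537 m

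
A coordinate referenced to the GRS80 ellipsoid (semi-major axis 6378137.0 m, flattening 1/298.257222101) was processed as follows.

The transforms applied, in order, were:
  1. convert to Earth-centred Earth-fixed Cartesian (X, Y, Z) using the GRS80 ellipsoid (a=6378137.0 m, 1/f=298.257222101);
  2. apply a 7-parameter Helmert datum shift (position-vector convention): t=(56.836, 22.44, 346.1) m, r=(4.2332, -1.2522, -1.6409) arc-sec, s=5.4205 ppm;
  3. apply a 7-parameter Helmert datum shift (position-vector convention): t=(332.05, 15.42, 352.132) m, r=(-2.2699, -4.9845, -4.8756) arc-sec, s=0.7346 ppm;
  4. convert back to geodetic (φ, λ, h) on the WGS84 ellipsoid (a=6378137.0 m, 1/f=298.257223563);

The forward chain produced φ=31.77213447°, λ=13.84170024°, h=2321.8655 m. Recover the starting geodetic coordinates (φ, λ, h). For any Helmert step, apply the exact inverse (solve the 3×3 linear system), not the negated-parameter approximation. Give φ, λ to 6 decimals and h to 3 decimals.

start: φ=31.772134°, λ=13.841700°, h=2321.865 m
→ ECEF (a=6378137.000, f=1/298.257223563): X=5271711.9844, Y=1298925.6481, Z=3340199.9418
→ Helmert⁻¹: X=5271426.0633, Y=1298997.1246, Z=3339732.2647
→ Helmert⁻¹: X=5271350.5918, Y=1299078.1119, Z=3339309.4009
→ geod (Bowring, a=6378137.000): φ=31.76680100°, λ=13.84417500°, h=1585.6840 m

φ=31.766801°, λ=13.844175°, h=1585.684 m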